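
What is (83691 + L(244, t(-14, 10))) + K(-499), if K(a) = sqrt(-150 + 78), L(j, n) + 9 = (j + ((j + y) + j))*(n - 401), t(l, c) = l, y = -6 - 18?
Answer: -210138 + 6*I*sqrt(2) ≈ -2.1014e+5 + 8.4853*I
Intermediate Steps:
y = -24
L(j, n) = -9 + (-401 + n)*(-24 + 3*j) (L(j, n) = -9 + (j + ((j - 24) + j))*(n - 401) = -9 + (j + ((-24 + j) + j))*(-401 + n) = -9 + (j + (-24 + 2*j))*(-401 + n) = -9 + (-24 + 3*j)*(-401 + n) = -9 + (-401 + n)*(-24 + 3*j))
K(a) = 6*I*sqrt(2) (K(a) = sqrt(-72) = 6*I*sqrt(2))
(83691 + L(244, t(-14, 10))) + K(-499) = (83691 + (9615 - 1203*244 - 24*(-14) + 3*244*(-14))) + 6*I*sqrt(2) = (83691 + (9615 - 293532 + 336 - 10248)) + 6*I*sqrt(2) = (83691 - 293829) + 6*I*sqrt(2) = -210138 + 6*I*sqrt(2)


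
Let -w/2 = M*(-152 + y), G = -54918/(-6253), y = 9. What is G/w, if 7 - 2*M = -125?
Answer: 9153/19671938 ≈ 0.00046528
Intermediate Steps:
M = 66 (M = 7/2 - ½*(-125) = 7/2 + 125/2 = 66)
G = 54918/6253 (G = -54918*(-1/6253) = 54918/6253 ≈ 8.7827)
w = 18876 (w = -132*(-152 + 9) = -132*(-143) = -2*(-9438) = 18876)
G/w = (54918/6253)/18876 = (54918/6253)*(1/18876) = 9153/19671938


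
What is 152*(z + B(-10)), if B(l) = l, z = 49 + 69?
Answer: 16416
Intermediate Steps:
z = 118
152*(z + B(-10)) = 152*(118 - 10) = 152*108 = 16416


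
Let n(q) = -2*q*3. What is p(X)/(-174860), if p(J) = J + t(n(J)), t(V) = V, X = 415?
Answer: 415/34972 ≈ 0.011867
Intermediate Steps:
n(q) = -6*q
p(J) = -5*J (p(J) = J - 6*J = -5*J)
p(X)/(-174860) = -5*415/(-174860) = -2075*(-1/174860) = 415/34972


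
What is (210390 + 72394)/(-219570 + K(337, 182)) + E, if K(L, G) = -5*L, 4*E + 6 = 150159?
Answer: 33220970879/885020 ≈ 37537.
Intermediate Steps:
E = 150153/4 (E = -3/2 + (¼)*150159 = -3/2 + 150159/4 = 150153/4 ≈ 37538.)
(210390 + 72394)/(-219570 + K(337, 182)) + E = (210390 + 72394)/(-219570 - 5*337) + 150153/4 = 282784/(-219570 - 1685) + 150153/4 = 282784/(-221255) + 150153/4 = 282784*(-1/221255) + 150153/4 = -282784/221255 + 150153/4 = 33220970879/885020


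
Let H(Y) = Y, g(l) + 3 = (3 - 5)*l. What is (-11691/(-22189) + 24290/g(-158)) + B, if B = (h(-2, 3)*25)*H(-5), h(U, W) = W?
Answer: -2061803782/6945157 ≈ -296.87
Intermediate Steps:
g(l) = -3 - 2*l (g(l) = -3 + (3 - 5)*l = -3 - 2*l)
B = -375 (B = (3*25)*(-5) = 75*(-5) = -375)
(-11691/(-22189) + 24290/g(-158)) + B = (-11691/(-22189) + 24290/(-3 - 2*(-158))) - 375 = (-11691*(-1/22189) + 24290/(-3 + 316)) - 375 = (11691/22189 + 24290/313) - 375 = 542630093/6945157 - 375 = -2061803782/6945157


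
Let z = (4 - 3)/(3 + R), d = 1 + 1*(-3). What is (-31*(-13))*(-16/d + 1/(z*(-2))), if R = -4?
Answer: 6851/2 ≈ 3425.5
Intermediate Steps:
d = -2 (d = 1 - 3 = -2)
z = -1 (z = (4 - 3)/(3 - 4) = 1/(-1) = 1*(-1) = -1)
(-31*(-13))*(-16/d + 1/(z*(-2))) = (-31*(-13))*(-16/(-2) + 1/(-1*(-2))) = 403*(-16*(-1/2) + 1/2) = 403*(8 + 1*(1/2)) = 403*(8 + 1/2) = 403*(17/2) = 6851/2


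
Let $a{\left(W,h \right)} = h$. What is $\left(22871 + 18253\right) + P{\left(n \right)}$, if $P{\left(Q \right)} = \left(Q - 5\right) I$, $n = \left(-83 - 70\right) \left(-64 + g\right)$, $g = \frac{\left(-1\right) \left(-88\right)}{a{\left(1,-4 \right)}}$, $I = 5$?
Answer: $106889$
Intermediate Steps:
$g = -22$ ($g = \frac{\left(-1\right) \left(-88\right)}{-4} = 88 \left(- \frac{1}{4}\right) = -22$)
$n = 13158$ ($n = \left(-83 - 70\right) \left(-64 - 22\right) = \left(-153\right) \left(-86\right) = 13158$)
$P{\left(Q \right)} = -25 + 5 Q$ ($P{\left(Q \right)} = \left(Q - 5\right) 5 = \left(-5 + Q\right) 5 = -25 + 5 Q$)
$\left(22871 + 18253\right) + P{\left(n \right)} = \left(22871 + 18253\right) + \left(-25 + 5 \cdot 13158\right) = 41124 + \left(-25 + 65790\right) = 41124 + 65765 = 106889$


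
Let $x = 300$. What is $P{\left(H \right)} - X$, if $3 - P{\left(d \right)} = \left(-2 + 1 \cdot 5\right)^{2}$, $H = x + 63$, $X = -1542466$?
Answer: $1542460$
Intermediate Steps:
$H = 363$ ($H = 300 + 63 = 363$)
$P{\left(d \right)} = -6$ ($P{\left(d \right)} = 3 - \left(-2 + 1 \cdot 5\right)^{2} = 3 - \left(-2 + 5\right)^{2} = 3 - 3^{2} = 3 - 9 = -6$)
$P{\left(H \right)} - X = -6 - -1542466 = -6 + 1542466 = 1542460$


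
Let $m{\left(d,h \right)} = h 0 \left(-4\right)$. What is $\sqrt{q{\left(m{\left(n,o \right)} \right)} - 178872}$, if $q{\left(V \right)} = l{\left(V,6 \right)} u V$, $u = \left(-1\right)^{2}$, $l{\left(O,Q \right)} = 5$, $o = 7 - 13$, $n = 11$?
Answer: $2 i \sqrt{44718} \approx 422.93 i$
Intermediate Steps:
$o = -6$ ($o = 7 - 13 = -6$)
$u = 1$
$m{\left(d,h \right)} = 0$ ($m{\left(d,h \right)} = 0 \left(-4\right) = 0$)
$q{\left(V \right)} = 5 V$ ($q{\left(V \right)} = 5 \cdot 1 V = 5 V$)
$\sqrt{q{\left(m{\left(n,o \right)} \right)} - 178872} = \sqrt{5 \cdot 0 - 178872} = \sqrt{0 - 178872} = \sqrt{-178872} = 2 i \sqrt{44718}$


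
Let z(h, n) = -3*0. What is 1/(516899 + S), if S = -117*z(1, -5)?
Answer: 1/516899 ≈ 1.9346e-6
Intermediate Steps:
z(h, n) = 0
S = 0 (S = -117*0 = 0)
1/(516899 + S) = 1/(516899 + 0) = 1/516899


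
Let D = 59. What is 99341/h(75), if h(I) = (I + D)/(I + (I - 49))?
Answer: 10033441/134 ≈ 74876.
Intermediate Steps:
h(I) = (59 + I)/(-49 + 2*I) (h(I) = (I + 59)/(I + (I - 49)) = (59 + I)/(I + (-49 + I)) = (59 + I)/(-49 + 2*I))
99341/h(75) = 99341/(((59 + 75)/(-49 + 2*75))) = 99341/((134/(-49 + 150))) = 99341/((134/101)) = 99341/(((1/101)*134)) = 99341/(134/101) = 99341*(101/134) = 10033441/134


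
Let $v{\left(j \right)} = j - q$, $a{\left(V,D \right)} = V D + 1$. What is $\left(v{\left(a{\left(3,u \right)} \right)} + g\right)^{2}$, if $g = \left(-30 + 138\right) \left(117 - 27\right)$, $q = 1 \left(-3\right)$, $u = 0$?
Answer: $94556176$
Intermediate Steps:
$q = -3$
$a{\left(V,D \right)} = 1 + D V$ ($a{\left(V,D \right)} = D V + 1 = 1 + D V$)
$v{\left(j \right)} = 3 + j$ ($v{\left(j \right)} = j - -3 = j + 3 = 3 + j$)
$g = 9720$ ($g = 108 \cdot 90 = 9720$)
$\left(v{\left(a{\left(3,u \right)} \right)} + g\right)^{2} = \left(\left(3 + \left(1 + 0 \cdot 3\right)\right) + 9720\right)^{2} = \left(\left(3 + \left(1 + 0\right)\right) + 9720\right)^{2} = \left(\left(3 + 1\right) + 9720\right)^{2} = \left(4 + 9720\right)^{2} = 9724^{2} = 94556176$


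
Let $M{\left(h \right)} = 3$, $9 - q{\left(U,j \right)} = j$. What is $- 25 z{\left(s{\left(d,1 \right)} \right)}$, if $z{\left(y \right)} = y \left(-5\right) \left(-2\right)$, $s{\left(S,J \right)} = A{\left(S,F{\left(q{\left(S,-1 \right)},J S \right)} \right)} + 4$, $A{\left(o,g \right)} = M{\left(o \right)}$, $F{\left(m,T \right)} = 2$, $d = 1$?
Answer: $-1750$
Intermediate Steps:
$q{\left(U,j \right)} = 9 - j$
$A{\left(o,g \right)} = 3$
$s{\left(S,J \right)} = 7$ ($s{\left(S,J \right)} = 3 + 4 = 7$)
$z{\left(y \right)} = 10 y$ ($z{\left(y \right)} = - 5 y \left(-2\right) = 10 y$)
$- 25 z{\left(s{\left(d,1 \right)} \right)} = - 25 \cdot 10 \cdot 7 = \left(-25\right) 70 = -1750$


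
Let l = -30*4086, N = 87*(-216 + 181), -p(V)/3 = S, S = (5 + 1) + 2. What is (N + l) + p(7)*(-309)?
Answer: -118209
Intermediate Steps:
S = 8 (S = 6 + 2 = 8)
p(V) = -24 (p(V) = -3*8 = -24)
N = -3045 (N = 87*(-35) = -3045)
l = -122580
(N + l) + p(7)*(-309) = (-3045 - 122580) - 24*(-309) = -125625 + 7416 = -118209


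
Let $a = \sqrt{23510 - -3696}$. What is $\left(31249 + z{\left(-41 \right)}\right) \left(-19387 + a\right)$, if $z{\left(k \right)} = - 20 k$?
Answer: $-621721703 + 32069 \sqrt{27206} \approx -6.1643 \cdot 10^{8}$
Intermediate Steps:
$a = \sqrt{27206}$ ($a = \sqrt{23510 + 3696} = \sqrt{27206} \approx 164.94$)
$\left(31249 + z{\left(-41 \right)}\right) \left(-19387 + a\right) = \left(31249 - -820\right) \left(-19387 + \sqrt{27206}\right) = \left(31249 + 820\right) \left(-19387 + \sqrt{27206}\right) = 32069 \left(-19387 + \sqrt{27206}\right) = -621721703 + 32069 \sqrt{27206}$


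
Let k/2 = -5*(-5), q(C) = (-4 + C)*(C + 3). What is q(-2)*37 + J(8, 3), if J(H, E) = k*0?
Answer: -222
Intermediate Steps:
q(C) = (-4 + C)*(3 + C)
k = 50 (k = 2*(-5*(-5)) = 2*25 = 50)
J(H, E) = 0 (J(H, E) = 50*0 = 0)
q(-2)*37 + J(8, 3) = (-12 + (-2)² - 1*(-2))*37 + 0 = (-12 + 4 + 2)*37 + 0 = -6*37 + 0 = -222 + 0 = -222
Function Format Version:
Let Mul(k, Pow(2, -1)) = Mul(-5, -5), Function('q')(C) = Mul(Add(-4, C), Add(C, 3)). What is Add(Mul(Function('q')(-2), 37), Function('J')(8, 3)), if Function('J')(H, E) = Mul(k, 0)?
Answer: -222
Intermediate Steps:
Function('q')(C) = Mul(Add(-4, C), Add(3, C))
k = 50 (k = Mul(2, Mul(-5, -5)) = Mul(2, 25) = 50)
Function('J')(H, E) = 0 (Function('J')(H, E) = Mul(50, 0) = 0)
Add(Mul(Function('q')(-2), 37), Function('J')(8, 3)) = Add(Mul(Add(-12, Pow(-2, 2), Mul(-1, -2)), 37), 0) = Add(Mul(Add(-12, 4, 2), 37), 0) = Add(Mul(-6, 37), 0) = Add(-222, 0) = -222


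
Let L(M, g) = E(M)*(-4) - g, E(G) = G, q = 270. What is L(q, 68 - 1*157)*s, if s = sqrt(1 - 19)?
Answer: -2973*I*sqrt(2) ≈ -4204.5*I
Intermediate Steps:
L(M, g) = -g - 4*M (L(M, g) = M*(-4) - g = -4*M - g = -g - 4*M)
s = 3*I*sqrt(2) (s = sqrt(-18) = 3*I*sqrt(2) ≈ 4.2426*I)
L(q, 68 - 1*157)*s = (-(68 - 1*157) - 4*270)*(3*I*sqrt(2)) = (-(68 - 157) - 1080)*(3*I*sqrt(2)) = (-1*(-89) - 1080)*(3*I*sqrt(2)) = (89 - 1080)*(3*I*sqrt(2)) = -2973*I*sqrt(2)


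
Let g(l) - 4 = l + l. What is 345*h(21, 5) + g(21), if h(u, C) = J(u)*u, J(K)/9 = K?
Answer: 1369351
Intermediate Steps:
J(K) = 9*K
g(l) = 4 + 2*l (g(l) = 4 + (l + l) = 4 + 2*l)
h(u, C) = 9*u² (h(u, C) = (9*u)*u = 9*u²)
345*h(21, 5) + g(21) = 345*(9*21²) + (4 + 2*21) = 345*(9*441) + (4 + 42) = 345*3969 + 46 = 1369305 + 46 = 1369351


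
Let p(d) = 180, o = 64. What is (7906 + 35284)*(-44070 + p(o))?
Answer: -1895609100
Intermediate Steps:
(7906 + 35284)*(-44070 + p(o)) = (7906 + 35284)*(-44070 + 180) = 43190*(-43890) = -1895609100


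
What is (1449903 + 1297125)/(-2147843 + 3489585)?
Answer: 1373514/670871 ≈ 2.0474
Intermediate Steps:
(1449903 + 1297125)/(-2147843 + 3489585) = 2747028/1341742 = 2747028*(1/1341742) = 1373514/670871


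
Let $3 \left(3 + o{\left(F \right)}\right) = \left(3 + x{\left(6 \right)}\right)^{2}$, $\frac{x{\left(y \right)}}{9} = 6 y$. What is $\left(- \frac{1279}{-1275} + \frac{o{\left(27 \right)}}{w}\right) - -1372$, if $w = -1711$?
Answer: $\frac{2949799669}{2181525} \approx 1352.2$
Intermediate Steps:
$x{\left(y \right)} = 54 y$ ($x{\left(y \right)} = 9 \cdot 6 y = 54 y$)
$o{\left(F \right)} = 35640$ ($o{\left(F \right)} = -3 + \frac{\left(3 + 54 \cdot 6\right)^{2}}{3} = -3 + \frac{\left(3 + 324\right)^{2}}{3} = -3 + \frac{327^{2}}{3} = -3 + \frac{1}{3} \cdot 106929 = -3 + 35643 = 35640$)
$\left(- \frac{1279}{-1275} + \frac{o{\left(27 \right)}}{w}\right) - -1372 = \left(- \frac{1279}{-1275} + \frac{35640}{-1711}\right) - -1372 = \left(\left(-1279\right) \left(- \frac{1}{1275}\right) + 35640 \left(- \frac{1}{1711}\right)\right) + 1372 = \left(\frac{1279}{1275} - \frac{35640}{1711}\right) + 1372 = - \frac{43252631}{2181525} + 1372 = \frac{2949799669}{2181525}$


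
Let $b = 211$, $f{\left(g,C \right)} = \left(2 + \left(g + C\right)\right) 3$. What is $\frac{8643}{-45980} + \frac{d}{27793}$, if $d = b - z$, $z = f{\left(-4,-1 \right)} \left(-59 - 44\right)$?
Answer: $- \frac{273136579}{1277922140} \approx -0.21373$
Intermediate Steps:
$f{\left(g,C \right)} = 6 + 3 C + 3 g$ ($f{\left(g,C \right)} = \left(2 + \left(C + g\right)\right) 3 = \left(2 + C + g\right) 3 = 6 + 3 C + 3 g$)
$z = 927$ ($z = \left(6 + 3 \left(-1\right) + 3 \left(-4\right)\right) \left(-59 - 44\right) = \left(6 - 3 - 12\right) \left(-103\right) = \left(-9\right) \left(-103\right) = 927$)
$d = -716$ ($d = 211 - 927 = -716$)
$\frac{8643}{-45980} + \frac{d}{27793} = \frac{8643}{-45980} - \frac{716}{27793} = 8643 \left(- \frac{1}{45980}\right) - \frac{716}{27793} = - \frac{8643}{45980} - \frac{716}{27793} = - \frac{273136579}{1277922140}$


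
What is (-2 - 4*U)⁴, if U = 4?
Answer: 104976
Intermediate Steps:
(-2 - 4*U)⁴ = (-2 - 4*4)⁴ = (-2 - 16)⁴ = (-18)⁴ = 104976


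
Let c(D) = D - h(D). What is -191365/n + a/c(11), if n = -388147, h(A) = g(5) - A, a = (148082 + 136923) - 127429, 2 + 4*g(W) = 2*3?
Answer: 61166670337/8151087 ≈ 7504.1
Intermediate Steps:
g(W) = 1 (g(W) = -½ + (2*3)/4 = -½ + (¼)*6 = -½ + 3/2 = 1)
a = 157576 (a = 285005 - 127429 = 157576)
h(A) = 1 - A
c(D) = -1 + 2*D (c(D) = D - (1 - D) = D + (-1 + D) = -1 + 2*D)
-191365/n + a/c(11) = -191365/(-388147) + 157576/(-1 + 2*11) = -191365*(-1/388147) + 157576/(-1 + 22) = 191365/388147 + 157576/21 = 61166670337/8151087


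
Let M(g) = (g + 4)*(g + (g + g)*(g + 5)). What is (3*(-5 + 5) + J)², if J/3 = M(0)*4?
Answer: 0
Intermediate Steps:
M(g) = (4 + g)*(g + 2*g*(5 + g)) (M(g) = (4 + g)*(g + (2*g)*(5 + g)) = (4 + g)*(g + 2*g*(5 + g)))
J = 0 (J = 3*((0*(44 + 2*0² + 19*0))*4) = 3*((0*(44 + 2*0 + 0))*4) = 3*((0*(44 + 0 + 0))*4) = 3*((0*44)*4) = 3*(0*4) = 3*0 = 0)
(3*(-5 + 5) + J)² = (3*(-5 + 5) + 0)² = (3*0 + 0)² = (0 + 0)² = 0² = 0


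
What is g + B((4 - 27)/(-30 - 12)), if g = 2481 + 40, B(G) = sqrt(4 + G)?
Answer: 2521 + sqrt(8022)/42 ≈ 2523.1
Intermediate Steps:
g = 2521
g + B((4 - 27)/(-30 - 12)) = 2521 + sqrt(4 + (4 - 27)/(-30 - 12)) = 2521 + sqrt(4 - 23/(-42)) = 2521 + sqrt(4 - 23*(-1/42)) = 2521 + sqrt(4 + 23/42) = 2521 + sqrt(191/42) = 2521 + sqrt(8022)/42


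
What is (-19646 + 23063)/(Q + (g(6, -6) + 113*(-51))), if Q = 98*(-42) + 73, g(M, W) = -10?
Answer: -1139/3272 ≈ -0.34810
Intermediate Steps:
Q = -4043 (Q = -4116 + 73 = -4043)
(-19646 + 23063)/(Q + (g(6, -6) + 113*(-51))) = (-19646 + 23063)/(-4043 + (-10 + 113*(-51))) = 3417/(-4043 + (-10 - 5763)) = 3417/(-4043 - 5773) = 3417/(-9816) = 3417*(-1/9816) = -1139/3272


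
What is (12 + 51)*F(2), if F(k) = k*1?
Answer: 126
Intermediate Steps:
F(k) = k
(12 + 51)*F(2) = (12 + 51)*2 = 63*2 = 126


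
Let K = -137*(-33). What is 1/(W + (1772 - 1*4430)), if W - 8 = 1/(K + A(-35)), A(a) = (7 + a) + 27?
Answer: -4520/11977999 ≈ -0.00037736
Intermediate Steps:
A(a) = 34 + a
K = 4521
W = 36161/4520 (W = 8 + 1/(4521 + (34 - 35)) = 8 + 1/(4521 - 1) = 8 + 1/4520 = 36161/4520 ≈ 8.0002)
1/(W + (1772 - 1*4430)) = 1/(36161/4520 + (1772 - 1*4430)) = 1/(36161/4520 + (1772 - 4430)) = 1/(36161/4520 - 2658) = 1/(-11977999/4520) = -4520/11977999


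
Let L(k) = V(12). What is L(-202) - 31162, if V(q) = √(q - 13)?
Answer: -31162 + I ≈ -31162.0 + 1.0*I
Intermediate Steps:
V(q) = √(-13 + q)
L(k) = I (L(k) = √(-13 + 12) = √(-1) = I)
L(-202) - 31162 = I - 31162 = -31162 + I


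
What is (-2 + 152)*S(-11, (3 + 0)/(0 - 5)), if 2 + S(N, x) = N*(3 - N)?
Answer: -23400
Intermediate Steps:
S(N, x) = -2 + N*(3 - N)
(-2 + 152)*S(-11, (3 + 0)/(0 - 5)) = (-2 + 152)*(-2 - 1*(-11)² + 3*(-11)) = 150*(-2 - 1*121 - 33) = 150*(-2 - 121 - 33) = 150*(-156) = -23400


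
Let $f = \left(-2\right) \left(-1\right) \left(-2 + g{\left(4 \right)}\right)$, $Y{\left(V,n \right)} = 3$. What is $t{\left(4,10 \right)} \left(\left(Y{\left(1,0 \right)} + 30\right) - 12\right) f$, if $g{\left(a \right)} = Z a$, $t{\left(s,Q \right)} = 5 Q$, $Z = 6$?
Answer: $46200$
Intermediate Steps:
$g{\left(a \right)} = 6 a$
$f = 44$ ($f = \left(-2\right) \left(-1\right) \left(-2 + 6 \cdot 4\right) = 2 \left(-2 + 24\right) = 2 \cdot 22 = 44$)
$t{\left(4,10 \right)} \left(\left(Y{\left(1,0 \right)} + 30\right) - 12\right) f = 5 \cdot 10 \left(\left(3 + 30\right) - 12\right) 44 = 50 \left(33 - 12\right) 44 = 50 \cdot 21 \cdot 44 = 1050 \cdot 44 = 46200$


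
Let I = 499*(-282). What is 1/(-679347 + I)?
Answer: -1/820065 ≈ -1.2194e-6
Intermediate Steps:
I = -140718
1/(-679347 + I) = 1/(-679347 - 140718) = 1/(-820065) = -1/820065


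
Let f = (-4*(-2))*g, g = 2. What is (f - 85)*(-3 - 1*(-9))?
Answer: -414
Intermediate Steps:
f = 16 (f = -4*(-2)*2 = 8*2 = 16)
(f - 85)*(-3 - 1*(-9)) = (16 - 85)*(-3 - 1*(-9)) = -69*(-3 + 9) = -69*6 = -414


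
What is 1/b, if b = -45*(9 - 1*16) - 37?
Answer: 1/278 ≈ 0.0035971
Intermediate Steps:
b = 278 (b = -45*(9 - 16) - 37 = -45*(-7) - 37 = 315 - 37 = 278)
1/b = 1/278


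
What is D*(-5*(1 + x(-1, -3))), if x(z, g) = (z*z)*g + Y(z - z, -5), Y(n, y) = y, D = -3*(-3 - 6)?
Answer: 945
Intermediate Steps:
D = 27 (D = -3*(-9) = 27)
x(z, g) = -5 + g*z**2 (x(z, g) = (z*z)*g - 5 = z**2*g - 5 = g*z**2 - 5 = -5 + g*z**2)
D*(-5*(1 + x(-1, -3))) = 27*(-5*(1 + (-5 - 3*(-1)**2))) = 27*(-5*(1 + (-5 - 3*1))) = 27*(-5*(1 + (-5 - 3))) = 27*(-5*(1 - 8)) = 27*(-5*(-7)) = 27*35 = 945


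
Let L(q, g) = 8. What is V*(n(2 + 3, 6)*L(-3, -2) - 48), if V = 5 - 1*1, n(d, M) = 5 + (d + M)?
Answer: 320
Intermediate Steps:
n(d, M) = 5 + M + d (n(d, M) = 5 + (M + d) = 5 + M + d)
V = 4 (V = 5 - 1 = 4)
V*(n(2 + 3, 6)*L(-3, -2) - 48) = 4*((5 + 6 + (2 + 3))*8 - 48) = 4*((5 + 6 + 5)*8 - 48) = 4*(16*8 - 48) = 4*(128 - 48) = 4*80 = 320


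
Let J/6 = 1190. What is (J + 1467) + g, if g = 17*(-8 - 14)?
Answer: 8233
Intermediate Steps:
J = 7140 (J = 6*1190 = 7140)
g = -374 (g = 17*(-22) = -374)
(J + 1467) + g = (7140 + 1467) - 374 = 8607 - 374 = 8233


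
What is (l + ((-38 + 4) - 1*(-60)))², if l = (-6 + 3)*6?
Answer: 64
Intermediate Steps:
l = -18 (l = -3*6 = -18)
(l + ((-38 + 4) - 1*(-60)))² = (-18 + ((-38 + 4) - 1*(-60)))² = (-18 + (-34 + 60))² = (-18 + 26)² = 8² = 64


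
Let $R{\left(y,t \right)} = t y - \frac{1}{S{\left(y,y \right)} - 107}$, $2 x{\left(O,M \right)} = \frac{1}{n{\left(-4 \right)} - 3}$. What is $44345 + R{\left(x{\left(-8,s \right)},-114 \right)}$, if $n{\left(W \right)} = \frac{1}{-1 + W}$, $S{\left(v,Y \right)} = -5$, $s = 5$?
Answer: $\frac{1242159}{28} \approx 44363.0$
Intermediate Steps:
$x{\left(O,M \right)} = - \frac{5}{32}$ ($x{\left(O,M \right)} = \frac{1}{2 \left(\frac{1}{-1 - 4} - 3\right)} = \frac{1}{2 \left(\frac{1}{-5} - 3\right)} = \frac{1}{2 \left(- \frac{1}{5} - 3\right)} = \frac{1}{2 \left(- \frac{16}{5}\right)} = \frac{1}{2} \left(- \frac{5}{16}\right) = - \frac{5}{32}$)
$R{\left(y,t \right)} = \frac{1}{112} + t y$ ($R{\left(y,t \right)} = t y - \frac{1}{-5 - 107} = t y - \frac{1}{-112} = t y - - \frac{1}{112} = t y + \frac{1}{112} = \frac{1}{112} + t y$)
$44345 + R{\left(x{\left(-8,s \right)},-114 \right)} = 44345 + \left(\frac{1}{112} - - \frac{285}{16}\right) = 44345 + \left(\frac{1}{112} + \frac{285}{16}\right) = 44345 + \frac{499}{28} = \frac{1242159}{28}$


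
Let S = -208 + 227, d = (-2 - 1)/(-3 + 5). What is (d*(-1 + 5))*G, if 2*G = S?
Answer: -57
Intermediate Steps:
d = -3/2 ≈ -1.5000
S = 19
G = 19/2 (G = (1/2)*19 = 19/2 ≈ 9.5000)
(d*(-1 + 5))*G = -3*(-1 + 5)/2*(19/2) = -3/2*4*(19/2) = -6*19/2 = -57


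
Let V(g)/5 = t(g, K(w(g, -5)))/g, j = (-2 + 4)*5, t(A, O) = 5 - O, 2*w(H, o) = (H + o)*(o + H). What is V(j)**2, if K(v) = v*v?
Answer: 366025/64 ≈ 5719.1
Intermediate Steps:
w(H, o) = (H + o)**2/2 (w(H, o) = ((H + o)*(o + H))/2 = ((H + o)*(H + o))/2 = (H + o)**2/2)
K(v) = v**2
j = 10 (j = 2*5 = 10)
V(g) = 5*(5 - (-5 + g)**4/4)/g (V(g) = 5*((5 - ((g - 5)**2/2)**2)/g) = 5*((5 - ((-5 + g)**2/2)**2)/g) = 5*((5 - (-5 + g)**4/4)/g) = 5*(5 - (-5 + g)**4/4)/g)
V(j)**2 = ((5/4)*(20 - (-5 + 10)**4)/10)**2 = ((5/4)*(1/10)*(20 - 1*5**4))**2 = ((5/4)*(1/10)*(20 - 1*625))**2 = ((5/4)*(1/10)*(20 - 625))**2 = ((5/4)*(1/10)*(-605))**2 = (-605/8)**2 = 366025/64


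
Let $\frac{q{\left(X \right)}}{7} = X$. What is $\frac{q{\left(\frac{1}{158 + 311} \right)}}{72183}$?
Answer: $\frac{1}{4836261} \approx 2.0677 \cdot 10^{-7}$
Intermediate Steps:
$q{\left(X \right)} = 7 X$
$\frac{q{\left(\frac{1}{158 + 311} \right)}}{72183} = \frac{7 \frac{1}{158 + 311}}{72183} = \frac{7}{469} \cdot \frac{1}{72183} = 7 \cdot \frac{1}{469} \cdot \frac{1}{72183} = \frac{1}{67} \cdot \frac{1}{72183} = \frac{1}{4836261}$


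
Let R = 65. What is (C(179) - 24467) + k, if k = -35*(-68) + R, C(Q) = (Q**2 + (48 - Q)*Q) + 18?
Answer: -13412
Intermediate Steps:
C(Q) = 18 + Q**2 + Q*(48 - Q) (C(Q) = (Q**2 + Q*(48 - Q)) + 18 = 18 + Q**2 + Q*(48 - Q))
k = 2445 (k = -35*(-68) + 65 = 2380 + 65 = 2445)
(C(179) - 24467) + k = ((18 + 48*179) - 24467) + 2445 = ((18 + 8592) - 24467) + 2445 = (8610 - 24467) + 2445 = -15857 + 2445 = -13412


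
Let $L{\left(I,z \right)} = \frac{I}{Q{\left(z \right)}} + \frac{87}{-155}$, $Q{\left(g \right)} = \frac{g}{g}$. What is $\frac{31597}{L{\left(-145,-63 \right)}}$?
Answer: $- \frac{4897535}{22562} \approx -217.07$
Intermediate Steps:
$Q{\left(g \right)} = 1$
$L{\left(I,z \right)} = - \frac{87}{155} + I$ ($L{\left(I,z \right)} = \frac{I}{1} + \frac{87}{-155} = I 1 + 87 \left(- \frac{1}{155}\right) = I - \frac{87}{155} = - \frac{87}{155} + I$)
$\frac{31597}{L{\left(-145,-63 \right)}} = \frac{31597}{- \frac{87}{155} - 145} = \frac{31597}{- \frac{22562}{155}} = 31597 \left(- \frac{155}{22562}\right) = - \frac{4897535}{22562}$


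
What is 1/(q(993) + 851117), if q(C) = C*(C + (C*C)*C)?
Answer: 1/972294467567 ≈ 1.0285e-12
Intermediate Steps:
q(C) = C*(C + C**3) (q(C) = C*(C + C**2*C) = C*(C + C**3))
1/(q(993) + 851117) = 1/((993**2 + 993**4) + 851117) = 1/((986049 + 972292630401) + 851117) = 1/(972293616450 + 851117) = 1/972294467567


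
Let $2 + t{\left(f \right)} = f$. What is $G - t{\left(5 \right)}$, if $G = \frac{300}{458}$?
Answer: $- \frac{537}{229} \approx -2.345$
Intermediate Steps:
$G = \frac{150}{229}$ ($G = 300 \cdot \frac{1}{458} = \frac{150}{229} \approx 0.65502$)
$t{\left(f \right)} = -2 + f$
$G - t{\left(5 \right)} = \frac{150}{229} - \left(-2 + 5\right) = \frac{150}{229} - 3 = - \frac{537}{229}$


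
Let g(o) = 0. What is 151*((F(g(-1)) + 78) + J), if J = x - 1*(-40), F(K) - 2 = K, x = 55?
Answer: 26425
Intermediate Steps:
F(K) = 2 + K
J = 95 (J = 55 - 1*(-40) = 55 + 40 = 95)
151*((F(g(-1)) + 78) + J) = 151*(((2 + 0) + 78) + 95) = 151*((2 + 78) + 95) = 151*(80 + 95) = 151*175 = 26425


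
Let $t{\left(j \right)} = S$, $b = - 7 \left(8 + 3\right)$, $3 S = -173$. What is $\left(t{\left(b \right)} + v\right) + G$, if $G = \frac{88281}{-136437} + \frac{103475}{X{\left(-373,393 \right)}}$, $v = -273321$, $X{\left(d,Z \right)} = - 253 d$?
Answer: $- \frac{3519860254845250}{12875423253} \approx -2.7338 \cdot 10^{5}$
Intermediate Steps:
$S = - \frac{173}{3}$ ($S = \frac{1}{3} \left(-173\right) = - \frac{173}{3} \approx -57.667$)
$b = -77$ ($b = \left(-7\right) 11 = -77$)
$t{\left(j \right)} = - \frac{173}{3}$
$G = \frac{1928942962}{4291807751}$ ($G = \frac{88281}{-136437} + \frac{103475}{\left(-253\right) \left(-373\right)} = 88281 \left(- \frac{1}{136437}\right) + \frac{103475}{94369} = - \frac{29427}{45479} + 103475 \cdot \frac{1}{94369} = - \frac{29427}{45479} + \frac{103475}{94369} = \frac{1928942962}{4291807751} \approx 0.44945$)
$\left(t{\left(b \right)} + v\right) + G = \left(- \frac{173}{3} - 273321\right) + \frac{1928942962}{4291807751} = - \frac{820136}{3} + \frac{1928942962}{4291807751} = - \frac{3519860254845250}{12875423253}$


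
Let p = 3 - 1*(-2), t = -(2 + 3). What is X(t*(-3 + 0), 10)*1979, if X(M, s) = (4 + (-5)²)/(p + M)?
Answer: 57391/20 ≈ 2869.6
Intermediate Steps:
t = -5 (t = -1*5 = -5)
p = 5 (p = 3 + 2 = 5)
X(M, s) = 29/(5 + M) (X(M, s) = (4 + (-5)²)/(5 + M) = (4 + 25)/(5 + M) = 29/(5 + M))
X(t*(-3 + 0), 10)*1979 = (29/(5 - 5*(-3 + 0)))*1979 = (29/(5 - 5*(-3)))*1979 = (29/(5 + 15))*1979 = (29/20)*1979 = 57391/20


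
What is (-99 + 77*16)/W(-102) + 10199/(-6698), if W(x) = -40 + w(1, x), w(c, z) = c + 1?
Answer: -1994099/63631 ≈ -31.338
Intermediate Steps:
w(c, z) = 1 + c
W(x) = -38 (W(x) = -40 + (1 + 1) = -40 + 2 = -38)
(-99 + 77*16)/W(-102) + 10199/(-6698) = (-99 + 77*16)/(-38) + 10199/(-6698) = (-99 + 1232)*(-1/38) + 10199*(-1/6698) = 1133*(-1/38) - 10199/6698 = -1133/38 - 10199/6698 = -1994099/63631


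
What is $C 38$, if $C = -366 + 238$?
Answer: $-4864$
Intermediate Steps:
$C = -128$
$C 38 = \left(-128\right) 38 = -4864$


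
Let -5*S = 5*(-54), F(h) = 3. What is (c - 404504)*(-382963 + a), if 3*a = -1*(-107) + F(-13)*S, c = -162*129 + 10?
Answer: 488613759040/3 ≈ 1.6287e+11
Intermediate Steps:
c = -20888 (c = -20898 + 10 = -20888)
S = 54 (S = -(-54) = -⅕*(-270) = 54)
a = 269/3 (a = (-1*(-107) + 3*54)/3 = (107 + 162)/3 = (⅓)*269 = 269/3 ≈ 89.667)
(c - 404504)*(-382963 + a) = (-20888 - 404504)*(-382963 + 269/3) = -425392*(-1148620/3) = 488613759040/3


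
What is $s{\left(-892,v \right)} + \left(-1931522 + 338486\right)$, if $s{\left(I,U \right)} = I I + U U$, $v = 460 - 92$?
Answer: $-661948$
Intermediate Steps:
$v = 368$ ($v = 460 - 92 = 368$)
$s{\left(I,U \right)} = I^{2} + U^{2}$
$s{\left(-892,v \right)} + \left(-1931522 + 338486\right) = \left(\left(-892\right)^{2} + 368^{2}\right) + \left(-1931522 + 338486\right) = \left(795664 + 135424\right) - 1593036 = 931088 - 1593036 = -661948$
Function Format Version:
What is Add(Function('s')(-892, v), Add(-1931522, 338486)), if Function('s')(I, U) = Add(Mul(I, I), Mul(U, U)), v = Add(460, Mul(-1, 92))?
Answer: -661948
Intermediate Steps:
v = 368 (v = Add(460, -92) = 368)
Function('s')(I, U) = Add(Pow(I, 2), Pow(U, 2))
Add(Function('s')(-892, v), Add(-1931522, 338486)) = Add(Add(Pow(-892, 2), Pow(368, 2)), Add(-1931522, 338486)) = Add(Add(795664, 135424), -1593036) = Add(931088, -1593036) = -661948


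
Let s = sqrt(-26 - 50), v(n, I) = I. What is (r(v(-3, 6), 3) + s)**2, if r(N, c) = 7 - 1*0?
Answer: -27 + 28*I*sqrt(19) ≈ -27.0 + 122.05*I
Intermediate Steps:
r(N, c) = 7 (r(N, c) = 7 + 0 = 7)
s = 2*I*sqrt(19) (s = sqrt(-76) = 2*I*sqrt(19) ≈ 8.7178*I)
(r(v(-3, 6), 3) + s)**2 = (7 + 2*I*sqrt(19))**2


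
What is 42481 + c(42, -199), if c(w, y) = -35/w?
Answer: 254881/6 ≈ 42480.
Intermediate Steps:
42481 + c(42, -199) = 42481 - 35/42 = 42481 - 35*1/42 = 42481 - ⅚ = 254881/6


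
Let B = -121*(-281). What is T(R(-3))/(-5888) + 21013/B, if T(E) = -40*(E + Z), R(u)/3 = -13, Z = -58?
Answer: -1024917/25024736 ≈ -0.040956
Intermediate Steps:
R(u) = -39 (R(u) = 3*(-13) = -39)
T(E) = 2320 - 40*E (T(E) = -40*(E - 58) = -40*(-58 + E) = 2320 - 40*E)
B = 34001
T(R(-3))/(-5888) + 21013/B = (2320 - 40*(-39))/(-5888) + 21013/34001 = (2320 + 1560)*(-1/5888) + 21013*(1/34001) = 3880*(-1/5888) + 21013/34001 = -485/736 + 21013/34001 = -1024917/25024736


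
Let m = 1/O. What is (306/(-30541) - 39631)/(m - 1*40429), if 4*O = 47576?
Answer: 14396148832238/14686022376025 ≈ 0.98026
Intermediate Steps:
O = 11894 (O = (1/4)*47576 = 11894)
m = 1/11894 ≈ 8.4076e-5
(306/(-30541) - 39631)/(m - 1*40429) = (306/(-30541) - 39631)/(1/11894 - 1*40429) = (306*(-1/30541) - 39631)/(1/11894 - 40429) = (-306/30541 - 39631)/(-480862525/11894) = -1210370677/30541*(-11894/480862525) = 14396148832238/14686022376025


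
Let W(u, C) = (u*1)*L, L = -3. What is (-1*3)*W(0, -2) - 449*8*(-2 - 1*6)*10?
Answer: 287360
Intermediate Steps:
W(u, C) = -3*u (W(u, C) = (u*1)*(-3) = u*(-3) = -3*u)
(-1*3)*W(0, -2) - 449*8*(-2 - 1*6)*10 = (-1*3)*(-3*0) - 449*8*(-2 - 1*6)*10 = -3*0 - 449*8*(-2 - 6)*10 = 0 - 449*8*(-8)*10 = 0 - (-28736)*10 = 0 - 449*(-640) = 0 + 287360 = 287360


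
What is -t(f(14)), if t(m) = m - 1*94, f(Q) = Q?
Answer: 80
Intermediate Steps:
t(m) = -94 + m (t(m) = m - 94 = -94 + m)
-t(f(14)) = -(-94 + 14) = -1*(-80) = 80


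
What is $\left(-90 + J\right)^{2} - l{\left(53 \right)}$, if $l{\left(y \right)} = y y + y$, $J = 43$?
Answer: $-653$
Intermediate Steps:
$l{\left(y \right)} = y + y^{2}$ ($l{\left(y \right)} = y^{2} + y = y + y^{2}$)
$\left(-90 + J\right)^{2} - l{\left(53 \right)} = \left(-90 + 43\right)^{2} - 53 \left(1 + 53\right) = \left(-47\right)^{2} - 53 \cdot 54 = 2209 - 2862 = -653$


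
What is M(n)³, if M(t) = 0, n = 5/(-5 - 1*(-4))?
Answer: 0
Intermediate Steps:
n = -5 (n = 5/(-5 + 4) = 5/(-1) = 5*(-1) = -5)
M(n)³ = 0³ = 0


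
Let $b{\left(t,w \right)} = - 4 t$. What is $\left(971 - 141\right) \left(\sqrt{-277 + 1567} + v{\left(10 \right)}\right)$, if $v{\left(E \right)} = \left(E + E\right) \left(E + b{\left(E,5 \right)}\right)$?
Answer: $-498000 + 830 \sqrt{1290} \approx -4.6819 \cdot 10^{5}$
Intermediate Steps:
$v{\left(E \right)} = - 6 E^{2}$ ($v{\left(E \right)} = \left(E + E\right) \left(E - 4 E\right) = 2 E \left(- 3 E\right) = - 6 E^{2}$)
$\left(971 - 141\right) \left(\sqrt{-277 + 1567} + v{\left(10 \right)}\right) = \left(971 - 141\right) \left(\sqrt{-277 + 1567} - 6 \cdot 10^{2}\right) = 830 \left(\sqrt{1290} - 600\right) = 830 \left(-600 + \sqrt{1290}\right) = -498000 + 830 \sqrt{1290}$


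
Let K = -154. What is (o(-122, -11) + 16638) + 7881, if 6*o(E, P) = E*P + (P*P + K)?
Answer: 148423/6 ≈ 24737.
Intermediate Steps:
o(E, P) = -77/3 + P**2/6 + E*P/6 (o(E, P) = (E*P + (P*P - 154))/6 = (E*P + (P**2 - 154))/6 = (E*P + (-154 + P**2))/6 = (-154 + P**2 + E*P)/6 = -77/3 + P**2/6 + E*P/6)
(o(-122, -11) + 16638) + 7881 = ((-77/3 + (1/6)*(-11)**2 + (1/6)*(-122)*(-11)) + 16638) + 7881 = ((-77/3 + (1/6)*121 + 671/3) + 16638) + 7881 = ((-77/3 + 121/6 + 671/3) + 16638) + 7881 = (1309/6 + 16638) + 7881 = 101137/6 + 7881 = 148423/6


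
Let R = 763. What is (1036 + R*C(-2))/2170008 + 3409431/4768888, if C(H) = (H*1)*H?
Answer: 927248469949/1293565638888 ≈ 0.71682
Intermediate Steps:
C(H) = H² (C(H) = H*H = H²)
(1036 + R*C(-2))/2170008 + 3409431/4768888 = (1036 + 763*(-2)²)/2170008 + 3409431/4768888 = (1036 + 763*4)*(1/2170008) + 3409431*(1/4768888) = (1036 + 3052)*(1/2170008) + 3409431/4768888 = 4088*(1/2170008) + 3409431/4768888 = 511/271251 + 3409431/4768888 = 927248469949/1293565638888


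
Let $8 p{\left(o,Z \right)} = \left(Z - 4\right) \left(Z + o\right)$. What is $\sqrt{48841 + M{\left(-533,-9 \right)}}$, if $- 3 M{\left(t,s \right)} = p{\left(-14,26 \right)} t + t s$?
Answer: $\sqrt{53105} \approx 230.45$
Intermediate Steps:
$p{\left(o,Z \right)} = \frac{\left(-4 + Z\right) \left(Z + o\right)}{8}$ ($p{\left(o,Z \right)} = \frac{\left(Z - 4\right) \left(Z + o\right)}{8} = \frac{\left(-4 + Z\right) \left(Z + o\right)}{8}$)
$M{\left(t,s \right)} = - 11 t - \frac{s t}{3}$ ($M{\left(t,s \right)} = - \frac{\left(\left(- \frac{1}{2}\right) 26 - -7 + \frac{26^{2}}{8} + \frac{1}{8} \cdot 26 \left(-14\right)\right) t + t s}{3} = - \frac{\left(-13 + 7 + \frac{1}{8} \cdot 676 - \frac{91}{2}\right) t + s t}{3} = - \frac{\left(-13 + 7 + \frac{169}{2} - \frac{91}{2}\right) t + s t}{3} = - \frac{33 t + s t}{3} = - 11 t - \frac{s t}{3}$)
$\sqrt{48841 + M{\left(-533,-9 \right)}} = \sqrt{48841 - - \frac{533 \left(33 - 9\right)}{3}} = \sqrt{48841 - \left(- \frac{533}{3}\right) 24} = \sqrt{48841 + 4264} = \sqrt{53105}$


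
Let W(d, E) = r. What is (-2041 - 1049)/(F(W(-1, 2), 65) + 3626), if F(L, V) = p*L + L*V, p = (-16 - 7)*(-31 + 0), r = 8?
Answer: -309/985 ≈ -0.31371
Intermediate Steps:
W(d, E) = 8
p = 713 (p = -23*(-31) = 713)
F(L, V) = 713*L + L*V
(-2041 - 1049)/(F(W(-1, 2), 65) + 3626) = (-2041 - 1049)/(8*(713 + 65) + 3626) = -3090/(8*778 + 3626) = -3090/(6224 + 3626) = -3090/9850 = -3090*1/9850 = -309/985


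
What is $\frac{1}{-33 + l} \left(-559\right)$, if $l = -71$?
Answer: $\frac{43}{8} \approx 5.375$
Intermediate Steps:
$\frac{1}{-33 + l} \left(-559\right) = \frac{1}{-33 - 71} \left(-559\right) = \frac{1}{-104} \left(-559\right) = \left(- \frac{1}{104}\right) \left(-559\right) = \frac{43}{8}$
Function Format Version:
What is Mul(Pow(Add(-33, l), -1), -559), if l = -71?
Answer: Rational(43, 8) ≈ 5.3750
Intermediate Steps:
Mul(Pow(Add(-33, l), -1), -559) = Mul(Pow(Add(-33, -71), -1), -559) = Mul(Pow(-104, -1), -559) = Mul(Rational(-1, 104), -559) = Rational(43, 8)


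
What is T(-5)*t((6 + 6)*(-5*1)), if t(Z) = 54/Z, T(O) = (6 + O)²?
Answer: -9/10 ≈ -0.90000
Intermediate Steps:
T(-5)*t((6 + 6)*(-5*1)) = (6 - 5)²*(54/(((6 + 6)*(-5*1)))) = 1²*(54/((12*(-5)))) = 1*(54/(-60)) = 1*(54*(-1/60)) = 1*(-9/10) = -9/10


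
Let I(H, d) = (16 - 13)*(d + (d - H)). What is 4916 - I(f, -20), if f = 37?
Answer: 5147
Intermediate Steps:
I(H, d) = -3*H + 6*d (I(H, d) = 3*(-H + 2*d) = -3*H + 6*d)
4916 - I(f, -20) = 4916 - (-3*37 + 6*(-20)) = 4916 - (-111 - 120) = 4916 - 1*(-231) = 4916 + 231 = 5147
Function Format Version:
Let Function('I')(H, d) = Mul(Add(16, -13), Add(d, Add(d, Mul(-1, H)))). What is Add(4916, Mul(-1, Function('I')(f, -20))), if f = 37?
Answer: 5147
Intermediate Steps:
Function('I')(H, d) = Add(Mul(-3, H), Mul(6, d)) (Function('I')(H, d) = Mul(3, Add(Mul(-1, H), Mul(2, d))) = Add(Mul(-3, H), Mul(6, d)))
Add(4916, Mul(-1, Function('I')(f, -20))) = Add(4916, Mul(-1, Add(Mul(-3, 37), Mul(6, -20)))) = Add(4916, Mul(-1, Add(-111, -120))) = Add(4916, Mul(-1, -231)) = Add(4916, 231) = 5147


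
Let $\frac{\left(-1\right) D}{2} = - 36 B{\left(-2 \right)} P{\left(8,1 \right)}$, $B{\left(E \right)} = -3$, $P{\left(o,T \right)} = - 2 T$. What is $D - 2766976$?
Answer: $-2766544$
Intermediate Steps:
$D = 432$ ($D = - 2 \left(-36\right) \left(-3\right) \left(\left(-2\right) 1\right) = - 2 \cdot 108 \left(-2\right) = \left(-2\right) \left(-216\right) = 432$)
$D - 2766976 = 432 - 2766976 = -2766544$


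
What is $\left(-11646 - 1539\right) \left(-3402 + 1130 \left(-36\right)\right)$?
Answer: $581221170$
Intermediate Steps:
$\left(-11646 - 1539\right) \left(-3402 + 1130 \left(-36\right)\right) = - 13185 \left(-3402 - 40680\right) = \left(-13185\right) \left(-44082\right) = 581221170$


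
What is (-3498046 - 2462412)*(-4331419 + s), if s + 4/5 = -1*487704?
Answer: 143620925033502/5 ≈ 2.8724e+13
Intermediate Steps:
s = -2438524/5 (s = -4/5 - 1*487704 = -4/5 - 487704 = -2438524/5 ≈ -4.8771e+5)
(-3498046 - 2462412)*(-4331419 + s) = (-3498046 - 2462412)*(-4331419 - 2438524/5) = -5960458*(-24095619/5) = 143620925033502/5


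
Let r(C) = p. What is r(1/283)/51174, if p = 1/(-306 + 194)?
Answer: -1/5731488 ≈ -1.7447e-7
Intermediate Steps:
p = -1/112 (p = 1/(-112) = -1/112 ≈ -0.0089286)
r(C) = -1/112
r(1/283)/51174 = -1/112/51174 = -1/112*1/51174 = -1/5731488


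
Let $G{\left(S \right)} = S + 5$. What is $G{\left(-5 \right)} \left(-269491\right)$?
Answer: $0$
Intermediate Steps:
$G{\left(S \right)} = 5 + S$
$G{\left(-5 \right)} \left(-269491\right) = \left(5 - 5\right) \left(-269491\right) = 0 \left(-269491\right) = 0$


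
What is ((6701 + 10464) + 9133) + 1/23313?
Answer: 613085275/23313 ≈ 26298.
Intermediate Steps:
((6701 + 10464) + 9133) + 1/23313 = (17165 + 9133) + 1/23313 = 26298 + 1/23313 = 613085275/23313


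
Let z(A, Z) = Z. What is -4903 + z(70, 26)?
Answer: -4877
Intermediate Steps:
-4903 + z(70, 26) = -4903 + 26 = -4877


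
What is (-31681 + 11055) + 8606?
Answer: -12020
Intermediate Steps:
(-31681 + 11055) + 8606 = -20626 + 8606 = -12020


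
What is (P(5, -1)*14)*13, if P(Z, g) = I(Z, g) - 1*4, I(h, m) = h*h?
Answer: 3822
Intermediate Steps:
I(h, m) = h**2
P(Z, g) = -4 + Z**2 (P(Z, g) = Z**2 - 1*4 = Z**2 - 4 = -4 + Z**2)
(P(5, -1)*14)*13 = ((-4 + 5**2)*14)*13 = ((-4 + 25)*14)*13 = (21*14)*13 = 294*13 = 3822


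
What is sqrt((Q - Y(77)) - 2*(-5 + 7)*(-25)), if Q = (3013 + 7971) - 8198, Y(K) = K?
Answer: 53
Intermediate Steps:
Q = 2786 (Q = 10984 - 8198 = 2786)
sqrt((Q - Y(77)) - 2*(-5 + 7)*(-25)) = sqrt((2786 - 1*77) - 2*(-5 + 7)*(-25)) = sqrt((2786 - 77) - 2*2*(-25)) = sqrt(2709 - 4*(-25)) = sqrt(2709 + 100) = sqrt(2809) = 53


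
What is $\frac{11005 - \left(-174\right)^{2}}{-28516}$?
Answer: $\frac{19271}{28516} \approx 0.6758$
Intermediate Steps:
$\frac{11005 - \left(-174\right)^{2}}{-28516} = \left(11005 - 30276\right) \left(- \frac{1}{28516}\right) = \left(-19271\right) \left(- \frac{1}{28516}\right) = \frac{19271}{28516}$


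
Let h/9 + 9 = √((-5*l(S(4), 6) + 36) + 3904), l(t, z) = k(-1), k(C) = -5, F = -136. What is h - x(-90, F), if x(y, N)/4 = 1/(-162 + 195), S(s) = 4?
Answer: -2677/33 + 9*√3965 ≈ 485.59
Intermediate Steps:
l(t, z) = -5
x(y, N) = 4/33 (x(y, N) = 4/(-162 + 195) = 4/33)
h = -81 + 9*√3965 (h = -81 + 9*√((-5*(-5) + 36) + 3904) = -81 + 9*√((25 + 36) + 3904) = -81 + 9*√(61 + 3904) = -81 + 9*√3965 ≈ 485.71)
h - x(-90, F) = (-81 + 9*√3965) - 1*4/33 = (-81 + 9*√3965) - 4/33 = -2677/33 + 9*√3965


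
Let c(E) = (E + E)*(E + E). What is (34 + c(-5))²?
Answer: 17956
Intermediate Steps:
c(E) = 4*E² (c(E) = (2*E)*(2*E) = 4*E²)
(34 + c(-5))² = (34 + 4*(-5)²)² = (34 + 4*25)² = (34 + 100)² = 134² = 17956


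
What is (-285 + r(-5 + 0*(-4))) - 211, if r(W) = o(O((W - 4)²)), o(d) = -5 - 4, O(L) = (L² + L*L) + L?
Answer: -505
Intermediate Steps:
O(L) = L + 2*L² (O(L) = (L² + L²) + L = 2*L² + L = L + 2*L²)
o(d) = -9
r(W) = -9
(-285 + r(-5 + 0*(-4))) - 211 = (-285 - 9) - 211 = -294 - 211 = -505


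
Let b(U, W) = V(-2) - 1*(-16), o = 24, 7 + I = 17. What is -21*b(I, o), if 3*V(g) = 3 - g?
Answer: -371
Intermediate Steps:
I = 10 (I = -7 + 17 = 10)
V(g) = 1 - g/3 (V(g) = (3 - g)/3 = 1 - g/3)
b(U, W) = 53/3 (b(U, W) = (1 - ⅓*(-2)) - 1*(-16) = (1 + ⅔) + 16 = 5/3 + 16 = 53/3)
-21*b(I, o) = -21*53/3 = -371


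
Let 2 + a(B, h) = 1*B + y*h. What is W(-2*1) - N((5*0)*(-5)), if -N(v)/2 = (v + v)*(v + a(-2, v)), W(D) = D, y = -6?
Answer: -2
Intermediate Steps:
a(B, h) = -2 + B - 6*h (a(B, h) = -2 + (1*B - 6*h) = -2 + (B - 6*h) = -2 + B - 6*h)
N(v) = -4*v*(-4 - 5*v) (N(v) = -2*(v + v)*(v + (-2 - 2 - 6*v)) = -2*2*v*(v + (-4 - 6*v)) = -2*2*v*(-4 - 5*v) = -4*v*(-4 - 5*v))
W(-2*1) - N((5*0)*(-5)) = -2*1 - 4*(5*0)*(-5)*(4 + 5*((5*0)*(-5))) = -2 - 4*0*(-5)*(4 + 5*(0*(-5))) = -2 - 4*0*(4 + 5*0) = -2 - 4*0*(4 + 0) = -2 - 4*0*4 = -2 - 1*0 = -2 + 0 = -2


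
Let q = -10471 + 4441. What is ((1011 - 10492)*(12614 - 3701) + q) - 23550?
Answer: -84533733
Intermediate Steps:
q = -6030
((1011 - 10492)*(12614 - 3701) + q) - 23550 = ((1011 - 10492)*(12614 - 3701) - 6030) - 23550 = (-9481*8913 - 6030) - 23550 = (-84504153 - 6030) - 23550 = -84510183 - 23550 = -84533733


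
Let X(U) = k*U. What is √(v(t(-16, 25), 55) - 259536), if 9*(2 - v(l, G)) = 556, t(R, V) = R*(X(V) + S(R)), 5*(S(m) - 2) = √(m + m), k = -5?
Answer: I*√2336362/3 ≈ 509.51*I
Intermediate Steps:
S(m) = 2 + √2*√m/5 (S(m) = 2 + √(m + m)/5 = 2 + √(2*m)/5 = 2 + (√2*√m)/5 = 2 + √2*√m/5)
X(U) = -5*U
t(R, V) = R*(2 - 5*V + √2*√R/5) (t(R, V) = R*(-5*V + (2 + √2*√R/5)) = R*(2 - 5*V + √2*√R/5))
v(l, G) = -538/9 (v(l, G) = 2 - ⅑*556 = 2 - 556/9 = -538/9)
√(v(t(-16, 25), 55) - 259536) = √(-538/9 - 259536) = √(-2336362/9) = I*√2336362/3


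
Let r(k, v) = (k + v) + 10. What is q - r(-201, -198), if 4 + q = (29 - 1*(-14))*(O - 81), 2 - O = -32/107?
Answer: -320908/107 ≈ -2999.1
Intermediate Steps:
O = 246/107 (O = 2 - (-32)/107 = 2 - 1*(-32/107) = 2 + 32/107 = 246/107 ≈ 2.2991)
r(k, v) = 10 + k + v
q = -362531/107 (q = -4 + (29 - 1*(-14))*(246/107 - 81) = -4 + (29 + 14)*(-8421/107) = -4 + 43*(-8421/107) = -4 - 362103/107 = -362531/107 ≈ -3388.1)
q - r(-201, -198) = -362531/107 - (10 - 201 - 198) = -362531/107 - 1*(-389) = -362531/107 + 389 = -320908/107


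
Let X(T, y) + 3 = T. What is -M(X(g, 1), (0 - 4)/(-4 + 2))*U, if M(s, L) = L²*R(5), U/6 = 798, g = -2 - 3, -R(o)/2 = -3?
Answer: -114912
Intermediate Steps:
R(o) = 6 (R(o) = -2*(-3) = 6)
g = -5
U = 4788 (U = 6*798 = 4788)
X(T, y) = -3 + T
M(s, L) = 6*L² (M(s, L) = L²*6 = 6*L²)
-M(X(g, 1), (0 - 4)/(-4 + 2))*U = -6*((0 - 4)/(-4 + 2))²*4788 = -6*(-4/(-2))²*4788 = -6*(-4*(-½))²*4788 = -6*2²*4788 = -6*4*4788 = -24*4788 = -1*114912 = -114912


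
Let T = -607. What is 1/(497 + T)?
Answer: -1/110 ≈ -0.0090909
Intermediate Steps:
1/(497 + T) = 1/(497 - 607) = 1/(-110) = -1/110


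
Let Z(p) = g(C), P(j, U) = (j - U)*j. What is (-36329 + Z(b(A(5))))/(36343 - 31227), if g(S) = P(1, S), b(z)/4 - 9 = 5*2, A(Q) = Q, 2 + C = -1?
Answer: -36325/5116 ≈ -7.1003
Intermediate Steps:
C = -3 (C = -2 - 1 = -3)
b(z) = 76 (b(z) = 36 + 4*(5*2) = 36 + 4*10 = 36 + 40 = 76)
P(j, U) = j*(j - U)
g(S) = 1 - S (g(S) = 1*(1 - S) = 1 - S)
Z(p) = 4 (Z(p) = 1 - 1*(-3) = 1 + 3 = 4)
(-36329 + Z(b(A(5))))/(36343 - 31227) = (-36329 + 4)/(36343 - 31227) = -36325/5116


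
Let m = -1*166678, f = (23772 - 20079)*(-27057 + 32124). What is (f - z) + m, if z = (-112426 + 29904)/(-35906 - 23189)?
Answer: 1095961191013/59095 ≈ 1.8546e+7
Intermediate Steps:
z = 82522/59095 (z = -82522/(-59095) = -82522*(-1/59095) = 82522/59095 ≈ 1.3964)
f = 18712431 (f = 3693*5067 = 18712431)
m = -166678
(f - z) + m = (18712431 - 1*82522/59095) - 166678 = (18712431 - 82522/59095) - 166678 = 1105811027423/59095 - 166678 = 1095961191013/59095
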